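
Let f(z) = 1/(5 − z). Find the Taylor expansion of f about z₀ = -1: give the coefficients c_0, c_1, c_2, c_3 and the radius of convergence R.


Let w = z − z₀, so z = z₀ + w.
Then 5 − z = 5 − (z₀ + w) = (5 − z₀) − w = 6 − w.
f(z) = 1/(6 − w) = (1/(6)) · 1/(1 − w/(6)) = Σ_{n≥0} w^n / (6)^(n+1).
So c_n = 1/(6)^(n+1):
  c_0 = 1/(6)^1 = 1/6.
  c_1 = 1/(6)^2 = 1/36.
  c_2 = 1/(6)^3 = 1/216.
  c_3 = 1/(6)^4 = 1/1296.
The series is valid for |w/d| < 1, i.e. |z − z₀| < |d|.
Radius of convergence: R = |5 − z₀| = |6| = 6 (distance from z₀ to the singularity z = 5).

c_0 = 1/6, c_1 = 1/36, c_2 = 1/216, c_3 = 1/1296; R = 6.


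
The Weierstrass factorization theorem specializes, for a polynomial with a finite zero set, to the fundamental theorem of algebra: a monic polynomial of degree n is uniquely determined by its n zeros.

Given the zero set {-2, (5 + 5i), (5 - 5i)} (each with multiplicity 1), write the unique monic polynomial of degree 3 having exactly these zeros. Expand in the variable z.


The polynomial is p(z) = ∏_{α ∈ S} (z − α), where S = {-2, (5 + 5i), (5 - 5i)}.
Expanding the product yields: p(z) = z^3 -8·z^2 + 30·z + 100.
Note conjugate pairs combine to real quadratics: (z − (5+5i))(z − (5−5i)) = z² − 10z + 50.
The resulting polynomial has degree 3 and real coefficients as required.

p(z) = z^3 -8·z^2 + 30·z + 100.


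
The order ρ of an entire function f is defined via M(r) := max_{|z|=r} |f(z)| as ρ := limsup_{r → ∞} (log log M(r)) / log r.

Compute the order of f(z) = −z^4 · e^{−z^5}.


M(r) = max_{|z|=r} |-1|·|z|^4·|e^{−z^5}| = 1·r^4 · e^{1r^5} (the factors attain their maxima compatibly on |z|=r). Then log M(r) = log 1 + 4·log r + 1r^5, dominated by the last term, so log log M(r) ~ 5·log r. The polynomial factor -1z^4 contributes only a log r term and does not affect the order. ρ = 5.
Therefore ρ = 5.

Order ρ = 5.


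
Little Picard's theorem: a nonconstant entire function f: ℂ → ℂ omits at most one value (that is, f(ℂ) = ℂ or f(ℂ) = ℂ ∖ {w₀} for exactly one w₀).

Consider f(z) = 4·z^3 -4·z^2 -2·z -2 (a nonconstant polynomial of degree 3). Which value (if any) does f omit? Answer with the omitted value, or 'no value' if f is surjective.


Little Picard bounds the complement of f(ℂ) to at most one point.
For every w ∈ ℂ, the equation p(z) − w = 0 is a nonconstant polynomial in z and hence has at least one root by the fundamental theorem of algebra. So p is surjective onto ℂ, omitting no value.

Omitted value: no value.


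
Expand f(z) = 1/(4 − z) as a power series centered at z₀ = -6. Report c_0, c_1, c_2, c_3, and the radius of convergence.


Let w = z − z₀, so z = z₀ + w.
Then 4 − z = 4 − (z₀ + w) = (4 − z₀) − w = 10 − w.
f(z) = 1/(10 − w) = (1/(10)) · 1/(1 − w/(10)) = Σ_{n≥0} w^n / (10)^(n+1).
So c_n = 1/(10)^(n+1):
  c_0 = 1/(10)^1 = 1/10.
  c_1 = 1/(10)^2 = 1/100.
  c_2 = 1/(10)^3 = 1/1000.
  c_3 = 1/(10)^4 = 1/10000.
The series is valid for |w/d| < 1, i.e. |z − z₀| < |d|.
Radius of convergence: R = |4 − z₀| = |10| = 10 (distance from z₀ to the singularity z = 4).

c_0 = 1/10, c_1 = 1/100, c_2 = 1/1000, c_3 = 1/10000; R = 10.


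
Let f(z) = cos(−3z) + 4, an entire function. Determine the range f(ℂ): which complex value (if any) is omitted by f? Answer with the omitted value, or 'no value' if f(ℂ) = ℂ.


Little Picard bounds the complement of f(ℂ) to at most one point.
cos is entire and surjective onto ℂ: for every w ∈ ℂ, cos(ζ) = w has a solution ζ ∈ ℂ (e.g., via the complex inverse arccos). With ζ = −3z this gives z = ζ/(-3). Then 1·cos(−3z) takes every value in 1·ℂ = ℂ, and adding 4 is a bijection of ℂ. So f is surjective and omits no value. (Note: only on the real line is cos bounded by [−1, 1].)

Omitted value: no value.


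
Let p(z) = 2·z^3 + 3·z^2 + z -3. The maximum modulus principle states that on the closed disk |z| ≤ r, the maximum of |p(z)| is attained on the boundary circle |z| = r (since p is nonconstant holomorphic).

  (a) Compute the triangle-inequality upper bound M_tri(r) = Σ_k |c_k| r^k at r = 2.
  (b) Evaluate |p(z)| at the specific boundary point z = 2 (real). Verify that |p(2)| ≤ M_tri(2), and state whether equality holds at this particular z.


Coefficients: c_0 = -3, c_1 = 1, c_2 = 3, c_3 = 2. Radius r = 2.
Part (a). Triangle bound: M_tri(r) = Σ_k |c_k| r^k
  = |-3|·2^0 + |1|·2^1 + |3|·2^2 + |2|·2^3
  = 3 + 2 + 12 + 16 = 33.
This bounds M(r) := max_{|z|=r} |p(z)| from above; equality holds iff all terms c_k z^k can be made to align in phase at a single z on |z|=r.
Part (b). At z = 2 (real, on the circle |z| = r):
  p(2) = (-3)·2^0 + (1)·2^1 + (3)·2^2 + (2)·2^3 = 27.
  |p(2)| = 27.
Check: |p(2)| = 27 ≤ 33 = M_tri(2). ✓ Equality does not hold at z = 2 (the coefficients have mixed signs, so the terms do not all align in phase there).

M_tri(2) = 33; |p(2)| = 27; equality at z=2: no.


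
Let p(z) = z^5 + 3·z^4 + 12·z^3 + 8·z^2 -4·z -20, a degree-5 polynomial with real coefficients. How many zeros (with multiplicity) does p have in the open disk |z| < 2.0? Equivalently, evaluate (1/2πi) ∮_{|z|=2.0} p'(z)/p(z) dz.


The zeros of p are: (-1 + 3i), (-1 - 3i), (-1 + 1i), (-1 - 1i), 1.
Their magnitudes are: 3.162, 3.162, 1.414, 1.414, 1.
Zeros with |z| < R = 2.0: (-1 + 1i), (-1 - 1i), 1.
Count = 3.
By the argument principle, (1/2πi) ∮_{|z|=R} p'(z)/p(z) dz equals exactly this count.

Number of zeros inside |z| < 2.0: 3.


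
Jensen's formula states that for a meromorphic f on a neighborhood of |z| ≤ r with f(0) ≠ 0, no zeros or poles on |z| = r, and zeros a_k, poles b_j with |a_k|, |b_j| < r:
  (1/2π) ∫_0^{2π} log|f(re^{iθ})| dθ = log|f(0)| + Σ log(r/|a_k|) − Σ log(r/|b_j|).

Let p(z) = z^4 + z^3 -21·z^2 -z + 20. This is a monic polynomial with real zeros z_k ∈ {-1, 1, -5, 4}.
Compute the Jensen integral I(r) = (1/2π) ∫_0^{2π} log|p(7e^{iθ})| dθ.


Zeros: -5, -1, 1, 4; r = 7.
Inside |z| < r: -5, -1, 1, 4. Outside (|z| ≥ r): ∅.
p(0) = 20, so log|p(0)| = log(20) = 2.9957.
Apply Jensen: I(r) = log|p(0)| + Σ_k log(r/|z_k|), summed over zeros inside |z| < r.
  log(r/|z_k|) for z_k = -1: log(7/1) = 1.9459
  log(r/|z_k|) for z_k = 1: log(7/1) = 1.9459
  log(r/|z_k|) for z_k = -5: log(7/5) = 0.3365
  log(r/|z_k|) for z_k = 4: log(7/4) = 0.5596
Sum over inside zeros: 4.7879.
I(r) = log|p(0)| + (inside sum) = 2.9957 + 4.7879 = 7.7836.
Closed form (all zeros inside, monic): I(r) = n·log(r) = 4·log(7) = 7.7836. ✓

I(r) ≈ 7.7836.


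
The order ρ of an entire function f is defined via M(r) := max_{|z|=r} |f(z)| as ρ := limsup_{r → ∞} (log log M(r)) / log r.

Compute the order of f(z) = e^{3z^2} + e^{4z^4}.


Each summand is entire of order 2 and 4 respectively (as in the single-exponential case). The order of a sum is at most the max of the orders, so ρ ≤ 4. For the lower bound: on |z|=r choose arg z so that 4z^4 is real positive; then |e^{4z^4}| = e^{4r^4} while |e^{3z^2}| ≤ e^{3r^2} = o(e^{4r^4}). So |f| ≥ e^{4r^4}(1 − o(1)) and ρ ≥ 4. Hence ρ = max(2, 4) = 4.
Therefore ρ = 4.

Order ρ = 4.


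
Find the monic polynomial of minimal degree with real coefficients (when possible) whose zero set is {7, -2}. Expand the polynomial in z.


The polynomial is p(z) = ∏_{α ∈ S} (z − α), where S = {7, -2}.
Expanding the product yields: p(z) = z^2 -5·z -14.
The resulting polynomial has degree 2 and real coefficients as required.

p(z) = z^2 -5·z -14.


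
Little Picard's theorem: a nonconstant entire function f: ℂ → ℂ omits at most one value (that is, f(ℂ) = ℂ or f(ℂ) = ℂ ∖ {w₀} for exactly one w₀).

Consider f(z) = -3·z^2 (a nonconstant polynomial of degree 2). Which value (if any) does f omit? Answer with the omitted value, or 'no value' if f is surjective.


Little Picard bounds the complement of f(ℂ) to at most one point.
For every w ∈ ℂ, the equation p(z) − w = 0 is a nonconstant polynomial in z and hence has at least one root by the fundamental theorem of algebra. So p is surjective onto ℂ, omitting no value.

Omitted value: no value.


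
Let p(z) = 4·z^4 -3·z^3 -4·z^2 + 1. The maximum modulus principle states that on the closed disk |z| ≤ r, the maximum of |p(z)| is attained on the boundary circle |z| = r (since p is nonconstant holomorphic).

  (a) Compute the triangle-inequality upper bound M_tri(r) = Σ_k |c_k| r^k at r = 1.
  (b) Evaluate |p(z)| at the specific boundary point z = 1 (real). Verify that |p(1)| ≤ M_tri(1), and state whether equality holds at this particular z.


Coefficients: c_0 = 1, c_1 = 0, c_2 = -4, c_3 = -3, c_4 = 4. Radius r = 1.
Part (a). Triangle bound: M_tri(r) = Σ_k |c_k| r^k
  = |1|·1^0 + |0|·1^1 + |-4|·1^2 + |-3|·1^3 + |4|·1^4
  = 1 + 0 + 4 + 3 + 4 = 12.
This bounds M(r) := max_{|z|=r} |p(z)| from above; equality holds iff all terms c_k z^k can be made to align in phase at a single z on |z|=r.
Part (b). At z = 1 (real, on the circle |z| = r):
  p(1) = (1)·1^0 + (0)·1^1 + (-4)·1^2 + (-3)·1^3 + (4)·1^4 = -2.
  |p(1)| = 2.
Check: |p(1)| = 2 ≤ 12 = M_tri(1). ✓ Equality does not hold at z = 1 (the coefficients have mixed signs, so the terms do not all align in phase there).

M_tri(1) = 12; |p(1)| = 2; equality at z=1: no.


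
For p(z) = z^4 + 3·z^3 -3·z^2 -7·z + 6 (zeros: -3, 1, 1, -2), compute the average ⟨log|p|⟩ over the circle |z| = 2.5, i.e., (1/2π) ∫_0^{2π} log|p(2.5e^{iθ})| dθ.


Zeros: -3, -2, 1, 1; r = 2.5.
Inside |z| < r: -2, 1, 1. Outside (|z| ≥ r): -3.
p(0) = 6, so log|p(0)| = log(6) = 1.7918.
Apply Jensen: I(r) = log|p(0)| + Σ_k log(r/|z_k|), summed over zeros inside |z| < r.
  log(r/|z_k|) for z_k = 1: log(2.5/1) = 0.9163
  log(r/|z_k|) for z_k = 1: log(2.5/1) = 0.9163
  log(r/|z_k|) for z_k = -2: log(2.5/2) = 0.2231
  Outside zeros (-3) contribute nothing to the Jensen sum.
Sum over inside zeros: 2.0557.
I(r) = log|p(0)| + (inside sum) = 1.7918 + 2.0557 = 3.8475.
Note: since some zeros are outside |z| ≤ r, the simplified n·log(r) form does NOT apply — only the inside zeros contribute.

I(r) ≈ 3.8475.


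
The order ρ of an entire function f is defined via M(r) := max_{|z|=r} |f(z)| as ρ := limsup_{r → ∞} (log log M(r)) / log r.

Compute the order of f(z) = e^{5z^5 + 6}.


|e^{5z^5 + 6}| = e^{Re(5·z^5) + 6} ≤ e^{5|z|^5 + 6} = e^{5r^5 + 6} on |z| = r, so ρ ≤ 5. Choosing z on |z|=r so that 5·z^5 is real positive (always possible by picking arg z appropriately) gives |f(z)| = e^{5r^5 + 6}, matching the bound. The additive constant 6 does not affect log log M(r) ~ 5·log r. Hence ρ = 5.
Therefore ρ = 5.

Order ρ = 5.


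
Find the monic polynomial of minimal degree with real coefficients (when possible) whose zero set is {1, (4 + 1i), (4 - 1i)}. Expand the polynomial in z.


The polynomial is p(z) = ∏_{α ∈ S} (z − α), where S = {1, (4 + 1i), (4 - 1i)}.
Expanding the product yields: p(z) = z^3 -9·z^2 + 25·z -17.
Note conjugate pairs combine to real quadratics: (z − (4+1i))(z − (4−1i)) = z² − 8z + 17.
The resulting polynomial has degree 3 and real coefficients as required.

p(z) = z^3 -9·z^2 + 25·z -17.


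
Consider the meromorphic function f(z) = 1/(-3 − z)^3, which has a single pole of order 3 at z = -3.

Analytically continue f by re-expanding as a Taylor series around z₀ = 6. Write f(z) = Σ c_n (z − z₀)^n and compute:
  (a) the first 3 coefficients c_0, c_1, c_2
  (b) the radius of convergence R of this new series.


Let w = z − z₀, so z = z₀ + w.
Then -3 − z = -3 − (z₀ + w) = (-3 − z₀) − w = -9 − w.
f(z) = 1/(-9 − w)^3 = (1/(-9)^3) · (1 − w/(-9))^{−3}.
By the binomial series (1−u)^{−3} = Σ_{n≥0} C(n+2, 2) u^n for |u|<1, with u = w/(-9):
  c_n = C(n+2, 2) / (-9)^(n+3).
  c_0 = 1/(-9)^3 = -1/729.
  c_1 = 3/(-9)^4 = 1/2187.
  c_2 = 6/(-9)^5 = -2/19683.
The series is valid for |w/d| < 1, i.e. |z − z₀| < |d|.
Radius of convergence: R = |-3 − z₀| = |-9| = 9 (distance from z₀ to the singularity z = -3).

c_0 = -1/729, c_1 = 1/2187, c_2 = -2/19683; R = 9.


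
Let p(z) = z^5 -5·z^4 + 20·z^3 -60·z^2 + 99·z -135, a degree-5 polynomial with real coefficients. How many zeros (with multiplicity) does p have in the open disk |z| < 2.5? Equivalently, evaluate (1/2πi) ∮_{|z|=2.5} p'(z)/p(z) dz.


The zeros of p are: (1 + 2i), (1 - 2i), (0 + 3i), (0 - 3i), 3.
Their magnitudes are: 2.236, 2.236, 3, 3, 3.
Zeros with |z| < R = 2.5: (1 + 2i), (1 - 2i).
Count = 2.
By the argument principle, (1/2πi) ∮_{|z|=R} p'(z)/p(z) dz equals exactly this count.

Number of zeros inside |z| < 2.5: 2.


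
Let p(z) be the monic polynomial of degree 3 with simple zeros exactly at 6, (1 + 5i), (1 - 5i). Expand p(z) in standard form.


The polynomial is p(z) = ∏_{α ∈ S} (z − α), where S = {6, (1 + 5i), (1 - 5i)}.
Expanding the product yields: p(z) = z^3 -8·z^2 + 38·z -156.
Note conjugate pairs combine to real quadratics: (z − (1+5i))(z − (1−5i)) = z² − 2z + 26.
The resulting polynomial has degree 3 and real coefficients as required.

p(z) = z^3 -8·z^2 + 38·z -156.


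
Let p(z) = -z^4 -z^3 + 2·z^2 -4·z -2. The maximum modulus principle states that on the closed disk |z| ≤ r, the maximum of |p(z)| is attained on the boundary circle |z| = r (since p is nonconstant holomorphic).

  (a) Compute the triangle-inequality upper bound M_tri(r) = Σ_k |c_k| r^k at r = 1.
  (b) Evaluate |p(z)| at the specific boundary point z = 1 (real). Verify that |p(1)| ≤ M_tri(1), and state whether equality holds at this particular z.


Coefficients: c_0 = -2, c_1 = -4, c_2 = 2, c_3 = -1, c_4 = -1. Radius r = 1.
Part (a). Triangle bound: M_tri(r) = Σ_k |c_k| r^k
  = |-2|·1^0 + |-4|·1^1 + |2|·1^2 + |-1|·1^3 + |-1|·1^4
  = 2 + 4 + 2 + 1 + 1 = 10.
This bounds M(r) := max_{|z|=r} |p(z)| from above; equality holds iff all terms c_k z^k can be made to align in phase at a single z on |z|=r.
Part (b). At z = 1 (real, on the circle |z| = r):
  p(1) = (-2)·1^0 + (-4)·1^1 + (2)·1^2 + (-1)·1^3 + (-1)·1^4 = -6.
  |p(1)| = 6.
Check: |p(1)| = 6 ≤ 10 = M_tri(1). ✓ Equality does not hold at z = 1 (the coefficients have mixed signs, so the terms do not all align in phase there).

M_tri(1) = 10; |p(1)| = 6; equality at z=1: no.


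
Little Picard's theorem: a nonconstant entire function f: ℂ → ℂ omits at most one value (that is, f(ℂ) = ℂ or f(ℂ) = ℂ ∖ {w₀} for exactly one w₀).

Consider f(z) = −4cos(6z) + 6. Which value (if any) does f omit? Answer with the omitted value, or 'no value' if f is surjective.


Little Picard bounds the complement of f(ℂ) to at most one point.
cos is entire and surjective onto ℂ: for every w ∈ ℂ, cos(ζ) = w has a solution ζ ∈ ℂ (e.g., via the complex inverse arccos). With ζ = 6z this gives z = ζ/(6). Then -4·cos(6z) takes every value in -4·ℂ = ℂ, and adding 6 is a bijection of ℂ. So f is surjective and omits no value. (Note: only on the real line is cos bounded by [−1, 1].)

Omitted value: no value.


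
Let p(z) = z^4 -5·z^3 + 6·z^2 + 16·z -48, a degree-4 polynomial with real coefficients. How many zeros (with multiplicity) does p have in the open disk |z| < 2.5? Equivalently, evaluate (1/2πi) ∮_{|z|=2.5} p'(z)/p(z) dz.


The zeros of p are: (2 + 2i), (2 - 2i), 3, -2.
Their magnitudes are: 2.828, 2.828, 3, 2.
Zeros with |z| < R = 2.5: -2.
Count = 1.
By the argument principle, (1/2πi) ∮_{|z|=R} p'(z)/p(z) dz equals exactly this count.

Number of zeros inside |z| < 2.5: 1.


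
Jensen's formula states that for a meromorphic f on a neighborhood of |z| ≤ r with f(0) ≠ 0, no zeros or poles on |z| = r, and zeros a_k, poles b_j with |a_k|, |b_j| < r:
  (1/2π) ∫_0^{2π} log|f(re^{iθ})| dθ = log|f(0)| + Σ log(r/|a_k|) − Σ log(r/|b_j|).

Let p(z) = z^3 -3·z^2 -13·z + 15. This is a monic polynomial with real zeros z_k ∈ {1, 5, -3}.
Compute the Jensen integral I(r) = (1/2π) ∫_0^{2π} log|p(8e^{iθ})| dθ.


Zeros: -3, 1, 5; r = 8.
Inside |z| < r: -3, 1, 5. Outside (|z| ≥ r): ∅.
p(0) = 15, so log|p(0)| = log(15) = 2.7081.
Apply Jensen: I(r) = log|p(0)| + Σ_k log(r/|z_k|), summed over zeros inside |z| < r.
  log(r/|z_k|) for z_k = 1: log(8/1) = 2.0794
  log(r/|z_k|) for z_k = 5: log(8/5) = 0.4700
  log(r/|z_k|) for z_k = -3: log(8/3) = 0.9808
Sum over inside zeros: 3.5303.
I(r) = log|p(0)| + (inside sum) = 2.7081 + 3.5303 = 6.2383.
Closed form (all zeros inside, monic): I(r) = n·log(r) = 3·log(8) = 6.2383. ✓

I(r) ≈ 6.2383.


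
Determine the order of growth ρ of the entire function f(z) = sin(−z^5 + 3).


Write sin(w) = (e^{iw} ± e^{−iw})/(2 or 2i), so |sin(w)| ≤ e^{|w|}. With w = −z^5 + 3, |w| ≤ 1r^5 + 3 on |z|=r, giving M(r) ≤ e^{1r^5 + 3} and ρ ≤ 5. For the lower bound, choose z on |z|=r with -1z^5 purely imaginary of modulus 1r^5; then |sin(−z^5 + 3)| grows like e^{1r^5}/2, so ρ ≥ 5. Hence ρ = 5.
Therefore ρ = 5.

Order ρ = 5.


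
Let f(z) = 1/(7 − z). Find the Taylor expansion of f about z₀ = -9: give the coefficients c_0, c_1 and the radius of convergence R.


Let w = z − z₀, so z = z₀ + w.
Then 7 − z = 7 − (z₀ + w) = (7 − z₀) − w = 16 − w.
f(z) = 1/(16 − w) = (1/(16)) · 1/(1 − w/(16)) = Σ_{n≥0} w^n / (16)^(n+1).
So c_n = 1/(16)^(n+1):
  c_0 = 1/(16)^1 = 1/16.
  c_1 = 1/(16)^2 = 1/256.
The series is valid for |w/d| < 1, i.e. |z − z₀| < |d|.
Radius of convergence: R = |7 − z₀| = |16| = 16 (distance from z₀ to the singularity z = 7).

c_0 = 1/16, c_1 = 1/256; R = 16.


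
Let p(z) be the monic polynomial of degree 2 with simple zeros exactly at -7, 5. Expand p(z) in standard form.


The polynomial is p(z) = ∏_{α ∈ S} (z − α), where S = {-7, 5}.
Expanding the product yields: p(z) = z^2 + 2·z -35.
The resulting polynomial has degree 2 and real coefficients as required.

p(z) = z^2 + 2·z -35.


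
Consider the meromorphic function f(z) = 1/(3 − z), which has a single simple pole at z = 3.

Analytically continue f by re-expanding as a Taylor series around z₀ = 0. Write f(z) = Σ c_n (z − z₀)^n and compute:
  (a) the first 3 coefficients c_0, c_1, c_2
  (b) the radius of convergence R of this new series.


Let w = z − z₀, so z = z₀ + w.
Then 3 − z = 3 − (z₀ + w) = (3 − z₀) − w = 3 − w.
f(z) = 1/(3 − w) = (1/(3)) · 1/(1 − w/(3)) = Σ_{n≥0} w^n / (3)^(n+1).
So c_n = 1/(3)^(n+1):
  c_0 = 1/(3)^1 = 1/3.
  c_1 = 1/(3)^2 = 1/9.
  c_2 = 1/(3)^3 = 1/27.
The series is valid for |w/d| < 1, i.e. |z − z₀| < |d|.
Radius of convergence: R = |3 − z₀| = |3| = 3 (distance from z₀ to the singularity z = 3).

c_0 = 1/3, c_1 = 1/9, c_2 = 1/27; R = 3.


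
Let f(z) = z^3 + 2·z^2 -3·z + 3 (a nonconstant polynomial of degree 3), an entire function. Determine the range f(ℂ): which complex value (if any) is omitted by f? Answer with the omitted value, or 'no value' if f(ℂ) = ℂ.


Little Picard bounds the complement of f(ℂ) to at most one point.
For every w ∈ ℂ, the equation p(z) − w = 0 is a nonconstant polynomial in z and hence has at least one root by the fundamental theorem of algebra. So p is surjective onto ℂ, omitting no value.

Omitted value: no value.


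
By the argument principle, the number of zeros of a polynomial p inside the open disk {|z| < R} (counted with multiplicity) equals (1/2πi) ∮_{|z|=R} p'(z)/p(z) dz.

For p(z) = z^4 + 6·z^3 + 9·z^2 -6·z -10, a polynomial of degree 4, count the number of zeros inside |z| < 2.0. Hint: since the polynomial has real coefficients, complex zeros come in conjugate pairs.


The zeros of p are: 1, -1, (-3 + 1i), (-3 - 1i).
Their magnitudes are: 1, 1, 3.162, 3.162.
Zeros with |z| < R = 2.0: 1, -1.
Count = 2.
By the argument principle, (1/2πi) ∮_{|z|=R} p'(z)/p(z) dz equals exactly this count.

Number of zeros inside |z| < 2.0: 2.


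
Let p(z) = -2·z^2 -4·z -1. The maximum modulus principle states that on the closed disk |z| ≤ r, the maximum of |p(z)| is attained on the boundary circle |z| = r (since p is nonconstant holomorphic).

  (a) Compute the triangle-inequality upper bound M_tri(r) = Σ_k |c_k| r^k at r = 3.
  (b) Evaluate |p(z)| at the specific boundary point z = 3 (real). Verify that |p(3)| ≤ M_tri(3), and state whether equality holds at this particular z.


Coefficients: c_0 = -1, c_1 = -4, c_2 = -2. Radius r = 3.
Part (a). Triangle bound: M_tri(r) = Σ_k |c_k| r^k
  = |-1|·3^0 + |-4|·3^1 + |-2|·3^2
  = 1 + 12 + 18 = 31.
This bounds M(r) := max_{|z|=r} |p(z)| from above; equality holds iff all terms c_k z^k can be made to align in phase at a single z on |z|=r.
Part (b). At z = 3 (real, on the circle |z| = r):
  p(3) = (-1)·3^0 + (-4)·3^1 + (-2)·3^2 = -31.
  |p(3)| = 31.
Since all nonzero coefficients share the same sign, |p(3)| = 31 = M_tri(3); the triangle bound is attained at z = 3, so in fact M(r) = 31.

M_tri(3) = 31; |p(3)| = 31; equality at z=3: yes.


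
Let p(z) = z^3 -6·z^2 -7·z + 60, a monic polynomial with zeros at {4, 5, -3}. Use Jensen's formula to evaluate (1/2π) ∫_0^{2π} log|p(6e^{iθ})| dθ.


Zeros: -3, 4, 5; r = 6.
Inside |z| < r: -3, 4, 5. Outside (|z| ≥ r): ∅.
p(0) = 60, so log|p(0)| = log(60) = 4.0943.
Apply Jensen: I(r) = log|p(0)| + Σ_k log(r/|z_k|), summed over zeros inside |z| < r.
  log(r/|z_k|) for z_k = 4: log(6/4) = 0.4055
  log(r/|z_k|) for z_k = 5: log(6/5) = 0.1823
  log(r/|z_k|) for z_k = -3: log(6/3) = 0.6931
Sum over inside zeros: 1.2809.
I(r) = log|p(0)| + (inside sum) = 4.0943 + 1.2809 = 5.3753.
Closed form (all zeros inside, monic): I(r) = n·log(r) = 3·log(6) = 5.3753. ✓

I(r) ≈ 5.3753.


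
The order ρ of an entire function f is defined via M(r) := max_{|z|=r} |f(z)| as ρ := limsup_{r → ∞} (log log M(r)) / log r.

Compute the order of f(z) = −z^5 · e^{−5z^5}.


M(r) = max_{|z|=r} |-1|·|z|^5·|e^{−5z^5}| = 1·r^5 · e^{5r^5} (the factors attain their maxima compatibly on |z|=r). Then log M(r) = log 1 + 5·log r + 5r^5, dominated by the last term, so log log M(r) ~ 5·log r. The polynomial factor -1z^5 contributes only a log r term and does not affect the order. ρ = 5.
Therefore ρ = 5.

Order ρ = 5.


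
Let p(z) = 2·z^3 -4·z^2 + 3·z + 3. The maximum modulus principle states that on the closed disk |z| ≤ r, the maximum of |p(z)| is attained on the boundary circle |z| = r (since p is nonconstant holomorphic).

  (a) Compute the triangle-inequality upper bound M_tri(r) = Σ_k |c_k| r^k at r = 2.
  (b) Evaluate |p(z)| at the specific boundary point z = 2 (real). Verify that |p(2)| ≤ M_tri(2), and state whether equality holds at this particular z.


Coefficients: c_0 = 3, c_1 = 3, c_2 = -4, c_3 = 2. Radius r = 2.
Part (a). Triangle bound: M_tri(r) = Σ_k |c_k| r^k
  = |3|·2^0 + |3|·2^1 + |-4|·2^2 + |2|·2^3
  = 3 + 6 + 16 + 16 = 41.
This bounds M(r) := max_{|z|=r} |p(z)| from above; equality holds iff all terms c_k z^k can be made to align in phase at a single z on |z|=r.
Part (b). At z = 2 (real, on the circle |z| = r):
  p(2) = (3)·2^0 + (3)·2^1 + (-4)·2^2 + (2)·2^3 = 9.
  |p(2)| = 9.
Check: |p(2)| = 9 ≤ 41 = M_tri(2). ✓ Equality does not hold at z = 2 (the coefficients have mixed signs, so the terms do not all align in phase there).

M_tri(2) = 41; |p(2)| = 9; equality at z=2: no.


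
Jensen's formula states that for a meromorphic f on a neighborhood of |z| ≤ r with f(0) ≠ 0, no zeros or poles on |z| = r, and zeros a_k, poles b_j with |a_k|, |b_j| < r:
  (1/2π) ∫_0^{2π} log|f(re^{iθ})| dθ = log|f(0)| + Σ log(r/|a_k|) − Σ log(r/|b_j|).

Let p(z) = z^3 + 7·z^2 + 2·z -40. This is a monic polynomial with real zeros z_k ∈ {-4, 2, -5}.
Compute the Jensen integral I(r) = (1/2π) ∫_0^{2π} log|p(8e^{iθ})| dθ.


Zeros: -5, -4, 2; r = 8.
Inside |z| < r: -5, -4, 2. Outside (|z| ≥ r): ∅.
p(0) = -40, so log|p(0)| = log(40) = 3.6889.
Apply Jensen: I(r) = log|p(0)| + Σ_k log(r/|z_k|), summed over zeros inside |z| < r.
  log(r/|z_k|) for z_k = -4: log(8/4) = 0.6931
  log(r/|z_k|) for z_k = 2: log(8/2) = 1.3863
  log(r/|z_k|) for z_k = -5: log(8/5) = 0.4700
Sum over inside zeros: 2.5494.
I(r) = log|p(0)| + (inside sum) = 3.6889 + 2.5494 = 6.2383.
Closed form (all zeros inside, monic): I(r) = n·log(r) = 3·log(8) = 6.2383. ✓

I(r) ≈ 6.2383.


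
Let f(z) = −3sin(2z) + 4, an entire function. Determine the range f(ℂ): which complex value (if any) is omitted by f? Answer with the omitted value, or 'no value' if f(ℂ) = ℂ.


Little Picard bounds the complement of f(ℂ) to at most one point.
sin is entire and surjective onto ℂ: for every w ∈ ℂ, sin(ζ) = w has a solution ζ ∈ ℂ (e.g., via the complex inverse arcsin). With ζ = 2z this gives z = ζ/(2). Then -3·sin(2z) takes every value in -3·ℂ = ℂ, and adding 4 is a bijection of ℂ. So f is surjective and omits no value. (Note: only on the real line is sin bounded by [−1, 1].)

Omitted value: no value.


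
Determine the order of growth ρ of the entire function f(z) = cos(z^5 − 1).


Write cos(w) = (e^{iw} ± e^{−iw})/(2 or 2i), so |cos(w)| ≤ e^{|w|}. With w = z^5 − 1, |w| ≤ 1r^5 + 1 on |z|=r, giving M(r) ≤ e^{1r^5 + 1} and ρ ≤ 5. For the lower bound, choose z on |z|=r with 1z^5 purely imaginary of modulus 1r^5; then |cos(z^5 − 1)| grows like e^{1r^5}/2, so ρ ≥ 5. Hence ρ = 5.
Therefore ρ = 5.

Order ρ = 5.


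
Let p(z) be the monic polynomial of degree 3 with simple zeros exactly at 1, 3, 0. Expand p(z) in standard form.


The polynomial is p(z) = ∏_{α ∈ S} (z − α), where S = {1, 3, 0}.
Expanding the product yields: p(z) = z^3 -4·z^2 + 3·z.
The resulting polynomial has degree 3 and real coefficients as required.

p(z) = z^3 -4·z^2 + 3·z.


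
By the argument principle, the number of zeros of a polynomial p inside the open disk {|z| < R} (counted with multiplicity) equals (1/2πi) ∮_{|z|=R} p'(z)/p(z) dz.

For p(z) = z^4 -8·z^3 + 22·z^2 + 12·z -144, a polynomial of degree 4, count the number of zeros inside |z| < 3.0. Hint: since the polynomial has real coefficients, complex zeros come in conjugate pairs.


The zeros of p are: 4, (3 + 3i), (3 - 3i), -2.
Their magnitudes are: 4, 4.243, 4.243, 2.
Zeros with |z| < R = 3.0: -2.
Count = 1.
By the argument principle, (1/2πi) ∮_{|z|=R} p'(z)/p(z) dz equals exactly this count.

Number of zeros inside |z| < 3.0: 1.


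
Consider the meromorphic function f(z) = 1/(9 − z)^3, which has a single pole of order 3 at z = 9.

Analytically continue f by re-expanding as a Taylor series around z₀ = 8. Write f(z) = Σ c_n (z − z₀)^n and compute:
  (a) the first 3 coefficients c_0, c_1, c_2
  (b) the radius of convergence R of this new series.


Let w = z − z₀, so z = z₀ + w.
Then 9 − z = 9 − (z₀ + w) = (9 − z₀) − w = 1 − w.
f(z) = 1/(1 − w)^3 = (1/(1)^3) · (1 − w/(1))^{−3}.
By the binomial series (1−u)^{−3} = Σ_{n≥0} C(n+2, 2) u^n for |u|<1, with u = w/(1):
  c_n = C(n+2, 2) / (1)^(n+3).
  c_0 = 1/(1)^3 = 1.
  c_1 = 3/(1)^4 = 3.
  c_2 = 6/(1)^5 = 6.
The series is valid for |w/d| < 1, i.e. |z − z₀| < |d|.
Radius of convergence: R = |9 − z₀| = |1| = 1 (distance from z₀ to the singularity z = 9).

c_0 = 1, c_1 = 3, c_2 = 6; R = 1.


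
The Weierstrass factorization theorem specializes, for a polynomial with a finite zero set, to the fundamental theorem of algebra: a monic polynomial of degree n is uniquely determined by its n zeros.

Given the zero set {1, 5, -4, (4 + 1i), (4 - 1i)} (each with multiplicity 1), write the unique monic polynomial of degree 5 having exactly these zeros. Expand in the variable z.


The polynomial is p(z) = ∏_{α ∈ S} (z − α), where S = {1, 5, -4, (4 + 1i), (4 - 1i)}.
Expanding the product yields: p(z) = z^5 -10·z^4 + 14·z^3 + 138·z^2 -483·z + 340.
Note conjugate pairs combine to real quadratics: (z − (4+1i))(z − (4−1i)) = z² − 8z + 17.
The resulting polynomial has degree 5 and real coefficients as required.

p(z) = z^5 -10·z^4 + 14·z^3 + 138·z^2 -483·z + 340.


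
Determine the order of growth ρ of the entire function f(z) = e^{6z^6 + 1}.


|e^{6z^6 + 1}| = e^{Re(6·z^6) + 1} ≤ e^{6|z|^6 + 1} = e^{6r^6 + 1} on |z| = r, so ρ ≤ 6. Choosing z on |z|=r so that 6·z^6 is real positive (always possible by picking arg z appropriately) gives |f(z)| = e^{6r^6 + 1}, matching the bound. The additive constant 1 does not affect log log M(r) ~ 6·log r. Hence ρ = 6.
Therefore ρ = 6.

Order ρ = 6.


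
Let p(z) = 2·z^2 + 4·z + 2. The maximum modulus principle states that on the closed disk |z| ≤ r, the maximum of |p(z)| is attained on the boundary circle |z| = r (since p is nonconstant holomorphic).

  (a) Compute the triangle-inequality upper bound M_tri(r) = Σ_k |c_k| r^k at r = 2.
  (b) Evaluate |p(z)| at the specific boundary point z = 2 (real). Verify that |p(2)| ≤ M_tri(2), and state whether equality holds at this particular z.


Coefficients: c_0 = 2, c_1 = 4, c_2 = 2. Radius r = 2.
Part (a). Triangle bound: M_tri(r) = Σ_k |c_k| r^k
  = |2|·2^0 + |4|·2^1 + |2|·2^2
  = 2 + 8 + 8 = 18.
This bounds M(r) := max_{|z|=r} |p(z)| from above; equality holds iff all terms c_k z^k can be made to align in phase at a single z on |z|=r.
Part (b). At z = 2 (real, on the circle |z| = r):
  p(2) = (2)·2^0 + (4)·2^1 + (2)·2^2 = 18.
  |p(2)| = 18.
Since all nonzero coefficients share the same sign, |p(2)| = 18 = M_tri(2); the triangle bound is attained at z = 2, so in fact M(r) = 18.

M_tri(2) = 18; |p(2)| = 18; equality at z=2: yes.


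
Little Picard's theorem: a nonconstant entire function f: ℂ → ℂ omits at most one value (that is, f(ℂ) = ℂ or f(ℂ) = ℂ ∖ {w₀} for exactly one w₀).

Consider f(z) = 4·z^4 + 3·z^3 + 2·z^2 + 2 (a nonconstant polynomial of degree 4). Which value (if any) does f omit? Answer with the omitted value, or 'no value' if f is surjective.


Little Picard bounds the complement of f(ℂ) to at most one point.
For every w ∈ ℂ, the equation p(z) − w = 0 is a nonconstant polynomial in z and hence has at least one root by the fundamental theorem of algebra. So p is surjective onto ℂ, omitting no value.

Omitted value: no value.


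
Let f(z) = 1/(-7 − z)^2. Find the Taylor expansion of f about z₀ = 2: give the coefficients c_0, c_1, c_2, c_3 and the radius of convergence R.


Let w = z − z₀, so z = z₀ + w.
Then -7 − z = -7 − (z₀ + w) = (-7 − z₀) − w = -9 − w.
f(z) = 1/(-9 − w)^2 = (1/(-9)^2) · (1 − w/(-9))^{−2}.
By the binomial series (1−u)^{−2} = Σ_{n≥0} C(n+1, 1) u^n for |u|<1, with u = w/(-9):
  c_n = C(n+1, 1) / (-9)^(n+2).
  c_0 = 1/(-9)^2 = 1/81.
  c_1 = 2/(-9)^3 = -2/729.
  c_2 = 3/(-9)^4 = 1/2187.
  c_3 = 4/(-9)^5 = -4/59049.
The series is valid for |w/d| < 1, i.e. |z − z₀| < |d|.
Radius of convergence: R = |-7 − z₀| = |-9| = 9 (distance from z₀ to the singularity z = -7).

c_0 = 1/81, c_1 = -2/729, c_2 = 1/2187, c_3 = -4/59049; R = 9.


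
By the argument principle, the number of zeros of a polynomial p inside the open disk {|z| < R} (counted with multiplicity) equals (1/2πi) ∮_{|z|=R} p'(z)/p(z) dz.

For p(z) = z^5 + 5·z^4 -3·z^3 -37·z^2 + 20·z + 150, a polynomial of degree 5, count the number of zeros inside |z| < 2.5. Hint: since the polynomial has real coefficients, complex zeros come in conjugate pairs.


The zeros of p are: -3, (-3 + 1i), (-3 - 1i), (2 + 1i), (2 - 1i).
Their magnitudes are: 3, 3.162, 3.162, 2.236, 2.236.
Zeros with |z| < R = 2.5: (2 + 1i), (2 - 1i).
Count = 2.
By the argument principle, (1/2πi) ∮_{|z|=R} p'(z)/p(z) dz equals exactly this count.

Number of zeros inside |z| < 2.5: 2.


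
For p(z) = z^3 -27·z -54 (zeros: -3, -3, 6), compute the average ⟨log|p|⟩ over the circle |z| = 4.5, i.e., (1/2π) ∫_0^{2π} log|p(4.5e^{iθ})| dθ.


Zeros: -3, -3, 6; r = 4.5.
Inside |z| < r: -3, -3. Outside (|z| ≥ r): 6.
p(0) = -54, so log|p(0)| = log(54) = 3.9890.
Apply Jensen: I(r) = log|p(0)| + Σ_k log(r/|z_k|), summed over zeros inside |z| < r.
  log(r/|z_k|) for z_k = -3: log(4.5/3) = 0.4055
  log(r/|z_k|) for z_k = -3: log(4.5/3) = 0.4055
  Outside zeros (6) contribute nothing to the Jensen sum.
Sum over inside zeros: 0.8109.
I(r) = log|p(0)| + (inside sum) = 3.9890 + 0.8109 = 4.7999.
Note: since some zeros are outside |z| ≤ r, the simplified n·log(r) form does NOT apply — only the inside zeros contribute.

I(r) ≈ 4.7999.


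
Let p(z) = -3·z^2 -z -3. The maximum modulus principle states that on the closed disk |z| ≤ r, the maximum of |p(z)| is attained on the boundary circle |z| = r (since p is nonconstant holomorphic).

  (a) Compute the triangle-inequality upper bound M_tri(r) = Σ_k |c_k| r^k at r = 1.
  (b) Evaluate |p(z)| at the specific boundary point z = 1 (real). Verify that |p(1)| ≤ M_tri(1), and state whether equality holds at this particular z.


Coefficients: c_0 = -3, c_1 = -1, c_2 = -3. Radius r = 1.
Part (a). Triangle bound: M_tri(r) = Σ_k |c_k| r^k
  = |-3|·1^0 + |-1|·1^1 + |-3|·1^2
  = 3 + 1 + 3 = 7.
This bounds M(r) := max_{|z|=r} |p(z)| from above; equality holds iff all terms c_k z^k can be made to align in phase at a single z on |z|=r.
Part (b). At z = 1 (real, on the circle |z| = r):
  p(1) = (-3)·1^0 + (-1)·1^1 + (-3)·1^2 = -7.
  |p(1)| = 7.
Since all nonzero coefficients share the same sign, |p(1)| = 7 = M_tri(1); the triangle bound is attained at z = 1, so in fact M(r) = 7.

M_tri(1) = 7; |p(1)| = 7; equality at z=1: yes.


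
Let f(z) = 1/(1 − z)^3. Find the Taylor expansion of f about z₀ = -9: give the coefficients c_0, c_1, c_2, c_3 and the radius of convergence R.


Let w = z − z₀, so z = z₀ + w.
Then 1 − z = 1 − (z₀ + w) = (1 − z₀) − w = 10 − w.
f(z) = 1/(10 − w)^3 = (1/(10)^3) · (1 − w/(10))^{−3}.
By the binomial series (1−u)^{−3} = Σ_{n≥0} C(n+2, 2) u^n for |u|<1, with u = w/(10):
  c_n = C(n+2, 2) / (10)^(n+3).
  c_0 = 1/(10)^3 = 1/1000.
  c_1 = 3/(10)^4 = 3/10000.
  c_2 = 6/(10)^5 = 3/50000.
  c_3 = 10/(10)^6 = 1/100000.
The series is valid for |w/d| < 1, i.e. |z − z₀| < |d|.
Radius of convergence: R = |1 − z₀| = |10| = 10 (distance from z₀ to the singularity z = 1).

c_0 = 1/1000, c_1 = 3/10000, c_2 = 3/50000, c_3 = 1/100000; R = 10.


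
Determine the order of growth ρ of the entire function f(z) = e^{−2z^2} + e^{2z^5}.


Each summand is entire of order 2 and 5 respectively (as in the single-exponential case). The order of a sum is at most the max of the orders, so ρ ≤ 5. For the lower bound: on |z|=r choose arg z so that 2z^5 is real positive; then |e^{2z^5}| = e^{2r^5} while |e^{-2z^2}| ≤ e^{2r^2} = o(e^{2r^5}). So |f| ≥ e^{2r^5}(1 − o(1)) and ρ ≥ 5. Hence ρ = max(2, 5) = 5.
Therefore ρ = 5.

Order ρ = 5.


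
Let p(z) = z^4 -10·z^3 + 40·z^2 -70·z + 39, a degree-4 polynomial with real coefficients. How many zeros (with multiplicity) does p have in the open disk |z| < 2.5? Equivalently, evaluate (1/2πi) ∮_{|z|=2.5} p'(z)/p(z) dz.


The zeros of p are: (3 + 2i), (3 - 2i), 3, 1.
Their magnitudes are: 3.606, 3.606, 3, 1.
Zeros with |z| < R = 2.5: 1.
Count = 1.
By the argument principle, (1/2πi) ∮_{|z|=R} p'(z)/p(z) dz equals exactly this count.

Number of zeros inside |z| < 2.5: 1.


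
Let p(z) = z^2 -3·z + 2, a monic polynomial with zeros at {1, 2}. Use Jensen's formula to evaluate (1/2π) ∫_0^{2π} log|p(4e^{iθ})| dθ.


Zeros: 1, 2; r = 4.
Inside |z| < r: 1, 2. Outside (|z| ≥ r): ∅.
p(0) = 2, so log|p(0)| = log(2) = 0.6931.
Apply Jensen: I(r) = log|p(0)| + Σ_k log(r/|z_k|), summed over zeros inside |z| < r.
  log(r/|z_k|) for z_k = 1: log(4/1) = 1.3863
  log(r/|z_k|) for z_k = 2: log(4/2) = 0.6931
Sum over inside zeros: 2.0794.
I(r) = log|p(0)| + (inside sum) = 0.6931 + 2.0794 = 2.7726.
Closed form (all zeros inside, monic): I(r) = n·log(r) = 2·log(4) = 2.7726. ✓

I(r) ≈ 2.7726.


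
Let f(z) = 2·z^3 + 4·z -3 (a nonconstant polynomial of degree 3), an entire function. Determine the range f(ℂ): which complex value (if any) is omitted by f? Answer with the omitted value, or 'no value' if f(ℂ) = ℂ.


Little Picard bounds the complement of f(ℂ) to at most one point.
For every w ∈ ℂ, the equation p(z) − w = 0 is a nonconstant polynomial in z and hence has at least one root by the fundamental theorem of algebra. So p is surjective onto ℂ, omitting no value.

Omitted value: no value.


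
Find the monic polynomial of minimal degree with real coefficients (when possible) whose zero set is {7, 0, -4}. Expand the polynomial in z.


The polynomial is p(z) = ∏_{α ∈ S} (z − α), where S = {7, 0, -4}.
Expanding the product yields: p(z) = z^3 -3·z^2 -28·z.
The resulting polynomial has degree 3 and real coefficients as required.

p(z) = z^3 -3·z^2 -28·z.


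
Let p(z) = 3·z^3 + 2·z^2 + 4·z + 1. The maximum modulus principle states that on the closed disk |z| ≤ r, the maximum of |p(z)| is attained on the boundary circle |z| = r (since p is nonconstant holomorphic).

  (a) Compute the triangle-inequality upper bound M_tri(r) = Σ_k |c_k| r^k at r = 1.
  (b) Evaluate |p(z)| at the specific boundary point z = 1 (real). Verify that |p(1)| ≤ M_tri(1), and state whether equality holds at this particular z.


Coefficients: c_0 = 1, c_1 = 4, c_2 = 2, c_3 = 3. Radius r = 1.
Part (a). Triangle bound: M_tri(r) = Σ_k |c_k| r^k
  = |1|·1^0 + |4|·1^1 + |2|·1^2 + |3|·1^3
  = 1 + 4 + 2 + 3 = 10.
This bounds M(r) := max_{|z|=r} |p(z)| from above; equality holds iff all terms c_k z^k can be made to align in phase at a single z on |z|=r.
Part (b). At z = 1 (real, on the circle |z| = r):
  p(1) = (1)·1^0 + (4)·1^1 + (2)·1^2 + (3)·1^3 = 10.
  |p(1)| = 10.
Since all nonzero coefficients share the same sign, |p(1)| = 10 = M_tri(1); the triangle bound is attained at z = 1, so in fact M(r) = 10.

M_tri(1) = 10; |p(1)| = 10; equality at z=1: yes.


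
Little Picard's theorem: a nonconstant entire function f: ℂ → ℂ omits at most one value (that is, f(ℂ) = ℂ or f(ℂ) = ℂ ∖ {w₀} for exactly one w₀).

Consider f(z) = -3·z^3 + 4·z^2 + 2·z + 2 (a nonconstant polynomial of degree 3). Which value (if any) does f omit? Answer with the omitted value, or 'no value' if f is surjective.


Little Picard bounds the complement of f(ℂ) to at most one point.
For every w ∈ ℂ, the equation p(z) − w = 0 is a nonconstant polynomial in z and hence has at least one root by the fundamental theorem of algebra. So p is surjective onto ℂ, omitting no value.

Omitted value: no value.


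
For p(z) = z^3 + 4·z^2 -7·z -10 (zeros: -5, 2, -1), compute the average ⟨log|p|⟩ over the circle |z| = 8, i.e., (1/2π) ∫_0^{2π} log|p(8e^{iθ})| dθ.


Zeros: -5, -1, 2; r = 8.
Inside |z| < r: -5, -1, 2. Outside (|z| ≥ r): ∅.
p(0) = -10, so log|p(0)| = log(10) = 2.3026.
Apply Jensen: I(r) = log|p(0)| + Σ_k log(r/|z_k|), summed over zeros inside |z| < r.
  log(r/|z_k|) for z_k = -5: log(8/5) = 0.4700
  log(r/|z_k|) for z_k = 2: log(8/2) = 1.3863
  log(r/|z_k|) for z_k = -1: log(8/1) = 2.0794
Sum over inside zeros: 3.9357.
I(r) = log|p(0)| + (inside sum) = 2.3026 + 3.9357 = 6.2383.
Closed form (all zeros inside, monic): I(r) = n·log(r) = 3·log(8) = 6.2383. ✓

I(r) ≈ 6.2383.


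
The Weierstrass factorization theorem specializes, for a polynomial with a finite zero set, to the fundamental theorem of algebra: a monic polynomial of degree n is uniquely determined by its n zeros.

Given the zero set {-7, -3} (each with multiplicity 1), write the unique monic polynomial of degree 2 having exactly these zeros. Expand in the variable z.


The polynomial is p(z) = ∏_{α ∈ S} (z − α), where S = {-7, -3}.
Expanding the product yields: p(z) = z^2 + 10·z + 21.
The resulting polynomial has degree 2 and real coefficients as required.

p(z) = z^2 + 10·z + 21.


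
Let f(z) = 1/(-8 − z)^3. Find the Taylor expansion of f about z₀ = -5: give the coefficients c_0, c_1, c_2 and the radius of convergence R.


Let w = z − z₀, so z = z₀ + w.
Then -8 − z = -8 − (z₀ + w) = (-8 − z₀) − w = -3 − w.
f(z) = 1/(-3 − w)^3 = (1/(-3)^3) · (1 − w/(-3))^{−3}.
By the binomial series (1−u)^{−3} = Σ_{n≥0} C(n+2, 2) u^n for |u|<1, with u = w/(-3):
  c_n = C(n+2, 2) / (-3)^(n+3).
  c_0 = 1/(-3)^3 = -1/27.
  c_1 = 3/(-3)^4 = 1/27.
  c_2 = 6/(-3)^5 = -2/81.
The series is valid for |w/d| < 1, i.e. |z − z₀| < |d|.
Radius of convergence: R = |-8 − z₀| = |-3| = 3 (distance from z₀ to the singularity z = -8).

c_0 = -1/27, c_1 = 1/27, c_2 = -2/81; R = 3.
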